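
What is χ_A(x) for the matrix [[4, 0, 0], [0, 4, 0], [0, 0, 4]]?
χ_A(x) = (x - 4)^3

xI - A = [[x - 4, 0, 0], [0, x - 4, 0], [0, 0, x - 4]].

Expanding det(xI - A) along the first row:
det(xI - A) = + (x - 4)·det([[x - 4, 0], [0, x - 4]]) - (0)·det([[0, 0], [0, x - 4]]) + (0)·det([[0, x - 4], [0, 0]]).

Evaluating gives χ_A(x) = x^3 - 12x^2 + 48x - 64 = (x - 4)^3.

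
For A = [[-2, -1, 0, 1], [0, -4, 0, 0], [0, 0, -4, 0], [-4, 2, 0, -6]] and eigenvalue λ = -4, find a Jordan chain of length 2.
v_1 = [[0, 1, 0, 2]]^T, v_2 = [[1, 0, 0, -2]]^T

We seek v_1 ∈ ker((A + 4I)^2) \ ker(A + 4I), then set v_{i+1} = (A + 4I) v_i.

One such chain is v_1 = [[0, 1, 0, 2]]^T, v_2 = [[1, 0, 0, -2]]^T. Check: (A + 4I) v_2 = [[0, 0, 0, 0]]^T = 0.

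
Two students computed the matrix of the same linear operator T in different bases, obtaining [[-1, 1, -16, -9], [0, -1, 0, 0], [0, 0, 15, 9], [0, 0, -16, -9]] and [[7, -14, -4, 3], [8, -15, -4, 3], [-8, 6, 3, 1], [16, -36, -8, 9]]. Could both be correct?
No.

Both have characteristic polynomial (x - 3)^2(x + 1)^2, but the minimal polynomial of A is (x - 3)^2(x + 1)^2 while the minimal polynomial of B is (x - 3)^2(x + 1). The minimal polynomial is a similarity invariant, so A and B are not similar.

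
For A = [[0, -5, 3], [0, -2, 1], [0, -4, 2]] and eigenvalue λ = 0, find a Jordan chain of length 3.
We seek v_1 ∈ ker(A^3) \ ker(A^2), then set v_{i+1} = A v_i.

One such chain is v_1 = [[-1, -1, -1]]^T, v_2 = [[2, 1, 2]]^T, v_3 = [[1, 0, 0]]^T. Check: A v_3 = [[0, 0, 0]]^T = 0.

v_1 = [[-1, -1, -1]]^T, v_2 = [[2, 1, 2]]^T, v_3 = [[1, 0, 0]]^T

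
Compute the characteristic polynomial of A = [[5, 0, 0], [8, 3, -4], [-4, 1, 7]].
xI - A = [[x - 5, 0, 0], [-8, x - 3, 4], [4, -1, x - 7]].

Expanding det(xI - A) along the first row:
det(xI - A) = + (x - 5)·det([[x - 3, 4], [-1, x - 7]]) - (0)·det([[-8, 4], [4, x - 7]]) + (0)·det([[-8, x - 3], [4, -1]]).

Evaluating gives χ_A(x) = x^3 - 15x^2 + 75x - 125 = (x - 5)^3.

χ_A(x) = (x - 5)^3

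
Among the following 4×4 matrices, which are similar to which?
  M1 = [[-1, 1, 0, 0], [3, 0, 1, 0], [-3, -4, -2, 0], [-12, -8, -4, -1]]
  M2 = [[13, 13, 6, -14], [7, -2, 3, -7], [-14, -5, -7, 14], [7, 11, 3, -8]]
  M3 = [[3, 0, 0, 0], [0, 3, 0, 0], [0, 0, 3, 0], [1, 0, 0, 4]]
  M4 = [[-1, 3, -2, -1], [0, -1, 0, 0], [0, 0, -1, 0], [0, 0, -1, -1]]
2 classes: {M1, M2, M4}, {M3}

Characteristic polynomials: χ_{M1} = (x + 1)^4, χ_{M2} = (x + 1)^4, χ_{M3} = (x - 4)(x - 3)^3, χ_{M4} = (x + 1)^4.

{M1, M2, M4}: invariant factors x + 1, (x + 1)^3.

{M3}: invariant factors x - 3, x - 3, (x - 4)(x - 3).

Matrices are similar if and only if their invariant-factor lists agree; the partition into similarity classes is {M1, M2, M4}, {M3}.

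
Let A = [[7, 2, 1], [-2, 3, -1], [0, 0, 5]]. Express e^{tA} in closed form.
e^{tA} = [[(2*t + 1)*e^{5*t}, 2*t*e^{5*t}, t*e^{5*t}], [-2*t*e^{5*t}, (1 - 2*t)*e^{5*t}, -t*e^{5*t}], [0, 0, e^{5*t}]]

A has Jordan form J = [[5, 1, 0], [0, 5, 0], [0, 0, 5]] with A = PJP^{-1}, so e^{tA} = P e^{tJ} P^{-1}.

For a Jordan block J_k(λ), e^{tJ_k(λ)} = e^{λt} · (I + tN + t^2 N^2/2! + ... + t^{k-1} N^{k-1}/(k-1)!) where N is the nilpotent superdiagonal part.

Assembling the blocks and conjugating back gives the entries of e^{tA} as shown above.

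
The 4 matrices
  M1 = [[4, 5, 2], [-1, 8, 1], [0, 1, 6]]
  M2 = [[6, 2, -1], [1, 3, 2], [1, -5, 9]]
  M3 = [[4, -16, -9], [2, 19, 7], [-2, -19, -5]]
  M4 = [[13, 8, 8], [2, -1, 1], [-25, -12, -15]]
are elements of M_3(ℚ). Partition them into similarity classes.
Characteristic polynomials: χ_{M1} = (x - 6)^3, χ_{M2} = (x - 6)^3, χ_{M3} = (x - 6)^3, χ_{M4} = (x + 1)^3.

{M1, M2, M3}: invariant factors (x - 6)^3.

{M4}: invariant factors (x + 1)^3.

Matrices are similar if and only if their invariant-factor lists agree; the partition into similarity classes is {M1, M2, M3}, {M4}.

2 classes: {M1, M2, M3}, {M4}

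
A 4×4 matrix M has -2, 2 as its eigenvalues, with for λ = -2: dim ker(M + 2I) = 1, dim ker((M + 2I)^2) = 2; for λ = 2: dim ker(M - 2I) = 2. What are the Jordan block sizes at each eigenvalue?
λ = -2: successive nullity increments [1, 1] count blocks of size ≥ k; block sizes are [2].
λ = 2: successive nullity increments [2] count blocks of size ≥ k; block sizes are [1, 1].

Jordan blocks: (-2, 2), (2, 1), (2, 1)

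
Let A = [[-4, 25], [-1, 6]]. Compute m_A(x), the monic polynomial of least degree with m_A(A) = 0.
The characteristic polynomial factors as (x - 1)^2. The minimal polynomial is ∏(x - λ)^{k_λ} where k_λ is the size of the largest Jordan block at λ.

For λ = 1: rank(A - I) = 1, and the largest Jordan block has size 2 (the smallest k with rank((A - I)^k) = rank((A - I)^(k+1))).

So m_A(x) = (x - 1)^2.

m_A(x) = (x - 1)^2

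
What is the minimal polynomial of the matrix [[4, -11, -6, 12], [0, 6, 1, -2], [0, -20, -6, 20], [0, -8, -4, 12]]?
m_A(x) = (x - 4)^3

The characteristic polynomial factors as (x - 4)^4. The minimal polynomial is ∏(x - λ)^{k_λ} where k_λ is the size of the largest Jordan block at λ.

For λ = 4: rank(A - 4I) = 2, and the largest Jordan block has size 3 (the smallest k with rank((A - 4I)^k) = rank((A - 4I)^(k+1))).

So m_A(x) = (x - 4)^3.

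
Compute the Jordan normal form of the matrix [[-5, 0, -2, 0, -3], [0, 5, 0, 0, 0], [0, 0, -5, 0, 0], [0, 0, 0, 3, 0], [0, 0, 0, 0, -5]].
J = [[-5, 1, 0, 0, 0], [0, -5, 0, 0, 0], [0, 0, -5, 0, 0], [0, 0, 0, 3, 0], [0, 0, 0, 0, 5]]

The characteristic polynomial is det(xI - A) = (x - 5)(x - 3)(x + 5)^3, so the eigenvalues are -5 (algebraic multiplicity 3), 3 (algebraic multiplicity 1), 5 (algebraic multiplicity 1).

For λ = -5: rank(A + 5I) = 3, rank((A + 5I)^2) = 2. The eigenspace has dimension 5 - 3 = 2, so there are 2 Jordan blocks; the rank sequence gives block sizes [2, 1].

For λ = 3: algebraic multiplicity 1 gives one 1×1 block.

For λ = 5: algebraic multiplicity 1 gives one 1×1 block.

Assembling the blocks gives the Jordan form J above.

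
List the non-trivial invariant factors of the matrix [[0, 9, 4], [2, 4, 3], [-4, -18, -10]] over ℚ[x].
The Jordan structure of A has elementary divisors (x + 2)^3. Arranging the block sizes at each eigenvalue in decreasing order and taking row products gives the invariant factors.

Invariant factors (smallest first, each dividing the next): (x + 2)^3.

Check: the last factor (x + 2)^3 is the minimal polynomial, and the product (x + 2)^3 is the characteristic polynomial.

(x + 2)^3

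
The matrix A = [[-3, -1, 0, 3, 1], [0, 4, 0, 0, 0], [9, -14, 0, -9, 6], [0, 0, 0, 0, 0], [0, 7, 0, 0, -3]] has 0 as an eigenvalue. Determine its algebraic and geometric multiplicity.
algebraic multiplicity 2, geometric multiplicity 2

The characteristic polynomial is x^2(x - 4)(x + 3)^2, so the factor x appears with exponent 2: the algebraic multiplicity is 2.

rank(A) = 3, so the eigenspace has dimension 5 - 3 = 2: the geometric multiplicity is 2.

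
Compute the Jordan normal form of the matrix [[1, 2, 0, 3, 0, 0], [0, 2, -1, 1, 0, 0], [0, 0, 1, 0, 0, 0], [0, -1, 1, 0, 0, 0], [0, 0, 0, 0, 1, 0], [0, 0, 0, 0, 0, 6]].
J = [[1, 1, 0, 0, 0, 0], [0, 1, 1, 0, 0, 0], [0, 0, 1, 0, 0, 0], [0, 0, 0, 1, 0, 0], [0, 0, 0, 0, 1, 0], [0, 0, 0, 0, 0, 6]]

The characteristic polynomial is det(xI - A) = (x - 6)(x - 1)^5, so the eigenvalues are 1 (algebraic multiplicity 5), 6 (algebraic multiplicity 1).

For λ = 1: rank(A - I) = 3, rank((A - I)^2) = 2, rank((A - I)^3) = 1. The eigenspace has dimension 6 - 3 = 3, so there are 3 Jordan blocks; the rank sequence gives block sizes [3, 1, 1].

For λ = 6: algebraic multiplicity 1 gives one 1×1 block.

Assembling the blocks gives the Jordan form J above.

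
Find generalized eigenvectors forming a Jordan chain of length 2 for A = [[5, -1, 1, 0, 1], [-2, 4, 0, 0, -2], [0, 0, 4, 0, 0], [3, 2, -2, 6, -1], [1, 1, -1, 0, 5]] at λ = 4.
We seek v_1 ∈ ker((A - 4I)^2) \ ker(A - 4I), then set v_{i+1} = (A - 4I) v_i.

One such chain is v_1 = [[0, 1, 0, 0, 0]]^T, v_2 = [[-1, 0, 0, 2, 1]]^T. Check: (A - 4I) v_2 = [[0, 0, 0, 0, 0]]^T = 0.

v_1 = [[0, 1, 0, 0, 0]]^T, v_2 = [[-1, 0, 0, 2, 1]]^T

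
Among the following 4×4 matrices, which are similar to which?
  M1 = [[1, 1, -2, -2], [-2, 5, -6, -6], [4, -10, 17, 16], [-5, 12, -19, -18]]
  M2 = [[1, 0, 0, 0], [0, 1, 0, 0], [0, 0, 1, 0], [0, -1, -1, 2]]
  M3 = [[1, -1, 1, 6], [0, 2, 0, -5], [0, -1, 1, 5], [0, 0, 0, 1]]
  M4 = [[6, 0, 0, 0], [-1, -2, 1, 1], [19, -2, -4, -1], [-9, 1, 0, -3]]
3 classes: {M1, M3}, {M2}, {M4}

Characteristic polynomials: χ_{M1} = (x - 2)(x - 1)^3, χ_{M2} = (x - 2)(x - 1)^3, χ_{M3} = (x - 2)(x - 1)^3, χ_{M4} = (x - 6)(x + 3)^3.

{M1, M3}: invariant factors x - 1, (x - 2)(x - 1)^2.

{M2}: invariant factors x - 1, x - 1, (x - 2)(x - 1).

{M4}: invariant factors (x - 6)(x + 3)^3.

Matrices are similar if and only if their invariant-factor lists agree; the partition into similarity classes is {M1, M3}, {M2}, {M4}.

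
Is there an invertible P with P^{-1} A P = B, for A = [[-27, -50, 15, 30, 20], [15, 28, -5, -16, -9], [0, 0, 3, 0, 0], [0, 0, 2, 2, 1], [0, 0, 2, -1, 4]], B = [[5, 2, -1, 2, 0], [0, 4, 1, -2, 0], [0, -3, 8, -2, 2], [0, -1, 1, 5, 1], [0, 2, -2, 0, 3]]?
trace(A) = 10 but trace(B) = 25. The trace is a similarity invariant, so A and B are not similar.

No.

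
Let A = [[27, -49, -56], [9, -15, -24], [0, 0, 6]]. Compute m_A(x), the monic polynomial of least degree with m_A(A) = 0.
The characteristic polynomial factors as (x - 6)^3. The minimal polynomial is ∏(x - λ)^{k_λ} where k_λ is the size of the largest Jordan block at λ.

For λ = 6: rank(A - 6I) = 1, and the largest Jordan block has size 2 (the smallest k with rank((A - 6I)^k) = rank((A - 6I)^(k+1))).

So m_A(x) = (x - 6)^2.

m_A(x) = (x - 6)^2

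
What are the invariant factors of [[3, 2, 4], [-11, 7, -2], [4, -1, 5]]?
The Jordan structure of A has elementary divisors (x - 5)^3. Arranging the block sizes at each eigenvalue in decreasing order and taking row products gives the invariant factors.

Invariant factors (smallest first, each dividing the next): (x - 5)^3.

Check: the last factor (x - 5)^3 is the minimal polynomial, and the product (x - 5)^3 is the characteristic polynomial.

(x - 5)^3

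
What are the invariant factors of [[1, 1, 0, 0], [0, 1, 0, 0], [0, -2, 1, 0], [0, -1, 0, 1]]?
The Jordan structure of A has elementary divisors (x - 1)^2, (x - 1), (x - 1). Arranging the block sizes at each eigenvalue in decreasing order and taking row products gives the invariant factors.

Invariant factors (smallest first, each dividing the next): x - 1, x - 1, (x - 1)^2.

Check: the last factor (x - 1)^2 is the minimal polynomial, and the product (x - 1)^4 is the characteristic polynomial.

x - 1, x - 1, (x - 1)^2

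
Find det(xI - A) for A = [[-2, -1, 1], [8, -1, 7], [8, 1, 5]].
χ_A(x) = (x - 6)(x + 2)^2

xI - A = [[x + 2, 1, -1], [-8, x + 1, -7], [-8, -1, x - 5]].

Expanding det(xI - A) along the first row:
det(xI - A) = + (x + 2)·det([[x + 1, -7], [-1, x - 5]]) - (1)·det([[-8, -7], [-8, x - 5]]) + (-1)·det([[-8, x + 1], [-8, -1]]).

Evaluating gives χ_A(x) = x^3 - 2x^2 - 20x - 24 = (x - 6)(x + 2)^2.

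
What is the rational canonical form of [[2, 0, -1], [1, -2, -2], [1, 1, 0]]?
R = [[0, 0, 1], [1, 0, 1], [0, 1, 0]]

The invariant factors of A (the non-unit diagonal entries of the Smith normal form of xI - A over ℚ[x]) are x^3 - x - 1, each dividing the next. The characteristic polynomial is their product, x^3 - x - 1.

The rational canonical form is the block-diagonal matrix of companion matrices C(f_i):
R = [[0, 0, 1], [1, 0, 1], [0, 1, 0]].

Note the characteristic polynomial does not split into linear factors over ℚ, so A has no Jordan form over ℚ; the rational canonical form exists over any field.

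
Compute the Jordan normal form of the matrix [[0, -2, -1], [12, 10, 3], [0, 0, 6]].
The characteristic polynomial is det(xI - A) = (x - 6)^2(x - 4), so the eigenvalues are 4 (algebraic multiplicity 1), 6 (algebraic multiplicity 2).

For λ = 4: algebraic multiplicity 1 gives one 1×1 block.

For λ = 6: rank(A - 6I) = 2, rank((A - 6I)^2) = 1. The eigenspace has dimension 3 - 2 = 1, so there is 1 Jordan block; the rank sequence gives block sizes [2].

Assembling the blocks gives the Jordan form J above.

J = [[4, 0, 0], [0, 6, 1], [0, 0, 6]]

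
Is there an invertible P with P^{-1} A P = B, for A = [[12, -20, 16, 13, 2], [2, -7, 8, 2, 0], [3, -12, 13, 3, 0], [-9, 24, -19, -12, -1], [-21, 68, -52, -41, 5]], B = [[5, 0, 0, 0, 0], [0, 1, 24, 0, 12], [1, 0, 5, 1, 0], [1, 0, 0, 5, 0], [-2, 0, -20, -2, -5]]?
Two matrices over a field are similar if and only if they have the same invariant factors.

Both A and B have characteristic polynomial (x - 5)^3(x - 1)(x + 5) and minimal polynomial (x - 5)^3(x - 1)(x + 5). Computing further, both have invariant factors (x - 5)^3(x - 1)(x + 5). Hence A and B are similar.

Yes.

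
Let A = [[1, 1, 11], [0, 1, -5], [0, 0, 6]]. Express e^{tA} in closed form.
e^{tA} = [[e^{t}, t*e^{t}, (t + 2*e^{5*t} - 2)*e^{t}], [0, e^{t}, -e^{6*t} + e^{t}], [0, 0, e^{6*t}]]

A has Jordan form J = [[1, 1, 0], [0, 1, 0], [0, 0, 6]] with A = PJP^{-1}, so e^{tA} = P e^{tJ} P^{-1}.

For a Jordan block J_k(λ), e^{tJ_k(λ)} = e^{λt} · (I + tN + t^2 N^2/2! + ... + t^{k-1} N^{k-1}/(k-1)!) where N is the nilpotent superdiagonal part.

Assembling the blocks and conjugating back gives the entries of e^{tA} as shown above.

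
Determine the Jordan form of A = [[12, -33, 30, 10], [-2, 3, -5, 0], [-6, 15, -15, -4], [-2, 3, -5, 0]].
The characteristic polynomial is det(xI - A) = x^4, so the eigenvalues are 0 (algebraic multiplicity 4).

For λ = 0: rank(A) = 2, rank(A^2) = 1, rank(A^3) = 0. The eigenspace has dimension 4 - 2 = 2, so there are 2 Jordan blocks; the rank sequence gives block sizes [3, 1].

Assembling the blocks gives the Jordan form J above.

J = [[0, 1, 0, 0], [0, 0, 1, 0], [0, 0, 0, 0], [0, 0, 0, 0]]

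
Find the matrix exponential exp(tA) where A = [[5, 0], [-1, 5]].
e^{tA} = [[e^{5*t}, 0], [-t*e^{5*t}, e^{5*t}]]

A has Jordan form J = [[5, 1], [0, 5]] with A = PJP^{-1}, so e^{tA} = P e^{tJ} P^{-1}.

For a Jordan block J_k(λ), e^{tJ_k(λ)} = e^{λt} · (I + tN + t^2 N^2/2! + ... + t^{k-1} N^{k-1}/(k-1)!) where N is the nilpotent superdiagonal part.

Assembling the blocks and conjugating back gives the entries of e^{tA} as shown above.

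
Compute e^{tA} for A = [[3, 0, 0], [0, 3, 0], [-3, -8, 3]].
e^{tA} = [[e^{3*t}, 0, 0], [0, e^{3*t}, 0], [-3*t*e^{3*t}, -8*t*e^{3*t}, e^{3*t}]]

A has Jordan form J = [[3, 1, 0], [0, 3, 0], [0, 0, 3]] with A = PJP^{-1}, so e^{tA} = P e^{tJ} P^{-1}.

For a Jordan block J_k(λ), e^{tJ_k(λ)} = e^{λt} · (I + tN + t^2 N^2/2! + ... + t^{k-1} N^{k-1}/(k-1)!) where N is the nilpotent superdiagonal part.

Assembling the blocks and conjugating back gives the entries of e^{tA} as shown above.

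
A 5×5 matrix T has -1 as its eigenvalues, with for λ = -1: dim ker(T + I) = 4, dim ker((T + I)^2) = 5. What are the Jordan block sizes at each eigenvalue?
λ = -1: successive nullity increments [4, 1] count blocks of size ≥ k; block sizes are [2, 1, 1, 1].

Jordan blocks: (-1, 2), (-1, 1), (-1, 1), (-1, 1)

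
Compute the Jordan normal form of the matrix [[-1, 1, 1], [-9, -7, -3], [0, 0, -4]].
J = [[-4, 1, 0], [0, -4, 0], [0, 0, -4]]

The characteristic polynomial is det(xI - A) = (x + 4)^3, so the eigenvalues are -4 (algebraic multiplicity 3).

For λ = -4: rank(A + 4I) = 1, rank((A + 4I)^2) = 0. The eigenspace has dimension 3 - 1 = 2, so there are 2 Jordan blocks; the rank sequence gives block sizes [2, 1].

Assembling the blocks gives the Jordan form J above.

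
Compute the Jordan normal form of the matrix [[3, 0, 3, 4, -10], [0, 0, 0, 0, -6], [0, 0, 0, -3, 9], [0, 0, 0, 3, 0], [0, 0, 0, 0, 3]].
J = [[0, 0, 0, 0, 0], [0, 0, 0, 0, 0], [0, 0, 3, 1, 0], [0, 0, 0, 3, 0], [0, 0, 0, 0, 3]]

The characteristic polynomial is det(xI - A) = x^2(x - 3)^3, so the eigenvalues are 0 (algebraic multiplicity 2), 3 (algebraic multiplicity 3).

For λ = 0: rank(A) = 3. The eigenspace has dimension 5 - 3 = 2, so there are 2 Jordan blocks; the rank sequence gives block sizes [1, 1].

For λ = 3: rank(A - 3I) = 3, rank((A - 3I)^2) = 2. The eigenspace has dimension 5 - 3 = 2, so there are 2 Jordan blocks; the rank sequence gives block sizes [2, 1].

Assembling the blocks gives the Jordan form J above.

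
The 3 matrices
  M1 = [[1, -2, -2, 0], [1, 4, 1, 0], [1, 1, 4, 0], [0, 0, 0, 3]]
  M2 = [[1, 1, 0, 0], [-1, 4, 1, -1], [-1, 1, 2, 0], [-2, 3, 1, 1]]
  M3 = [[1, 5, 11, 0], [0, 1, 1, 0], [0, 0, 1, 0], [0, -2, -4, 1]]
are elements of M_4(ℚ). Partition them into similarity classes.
Characteristic polynomials: χ_{M1} = (x - 3)^4, χ_{M2} = (x - 2)^4, χ_{M3} = (x - 1)^4.

{M1}: invariant factors x - 3, x - 3, (x - 3)^2.

{M2}: invariant factors x - 2, (x - 2)^3.

{M3}: invariant factors x - 1, (x - 1)^3.

Matrices are similar if and only if their invariant-factor lists agree; the partition into similarity classes is {M1}, {M2}, {M3}.

3 classes: {M1}, {M2}, {M3}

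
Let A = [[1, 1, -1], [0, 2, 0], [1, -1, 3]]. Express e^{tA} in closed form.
e^{tA} = [[(1 - t)*e^{2*t}, t*e^{2*t}, -t*e^{2*t}], [0, e^{2*t}, 0], [t*e^{2*t}, -t*e^{2*t}, (t + 1)*e^{2*t}]]

A has Jordan form J = [[2, 1, 0], [0, 2, 0], [0, 0, 2]] with A = PJP^{-1}, so e^{tA} = P e^{tJ} P^{-1}.

For a Jordan block J_k(λ), e^{tJ_k(λ)} = e^{λt} · (I + tN + t^2 N^2/2! + ... + t^{k-1} N^{k-1}/(k-1)!) where N is the nilpotent superdiagonal part.

Assembling the blocks and conjugating back gives the entries of e^{tA} as shown above.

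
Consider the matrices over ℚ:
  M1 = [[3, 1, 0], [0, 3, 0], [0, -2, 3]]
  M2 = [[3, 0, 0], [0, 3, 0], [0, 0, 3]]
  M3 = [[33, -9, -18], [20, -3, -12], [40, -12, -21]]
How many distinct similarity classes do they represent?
2 classes: {M1, M3}, {M2}

Characteristic polynomials: χ_{M1} = (x - 3)^3, χ_{M2} = (x - 3)^3, χ_{M3} = (x - 3)^3.

{M1, M3}: invariant factors x - 3, (x - 3)^2.

{M2}: invariant factors x - 3, x - 3, x - 3.

Matrices are similar if and only if their invariant-factor lists agree; the partition into similarity classes is {M1, M3}, {M2}.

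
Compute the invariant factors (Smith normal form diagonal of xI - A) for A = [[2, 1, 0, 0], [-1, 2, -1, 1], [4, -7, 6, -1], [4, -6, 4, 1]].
(x - 5)(x - 2)^3

The Jordan structure of A has elementary divisors (x - 2)^3, (x - 5). Arranging the block sizes at each eigenvalue in decreasing order and taking row products gives the invariant factors.

Invariant factors (smallest first, each dividing the next): (x - 5)(x - 2)^3.

Check: the last factor (x - 5)(x - 2)^3 is the minimal polynomial, and the product (x - 5)(x - 2)^3 is the characteristic polynomial.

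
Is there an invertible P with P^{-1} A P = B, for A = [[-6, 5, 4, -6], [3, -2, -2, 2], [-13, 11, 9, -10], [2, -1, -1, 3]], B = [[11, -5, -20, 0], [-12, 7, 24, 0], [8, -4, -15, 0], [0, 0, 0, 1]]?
No.

Both have characteristic polynomial (x - 1)^4 and minimal polynomial (x - 1)^2. But rank(A - I) = 2 for A while rank(B - I) = 1 for B, so the number of Jordan blocks at λ = 1 differs. A and B are not similar.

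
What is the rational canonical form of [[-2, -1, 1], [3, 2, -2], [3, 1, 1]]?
R = [[0, 0, -2], [1, 0, 2], [0, 1, 1]]

The invariant factors of A (the non-unit diagonal entries of the Smith normal form of xI - A over ℚ[x]) are (x - 1)(x^2 - 2), each dividing the next. The characteristic polynomial is their product, (x - 1)(x^2 - 2).

The rational canonical form is the block-diagonal matrix of companion matrices C(f_i):
R = [[0, 0, -2], [1, 0, 2], [0, 1, 1]].

Note the characteristic polynomial does not split into linear factors over ℚ, so A has no Jordan form over ℚ; the rational canonical form exists over any field.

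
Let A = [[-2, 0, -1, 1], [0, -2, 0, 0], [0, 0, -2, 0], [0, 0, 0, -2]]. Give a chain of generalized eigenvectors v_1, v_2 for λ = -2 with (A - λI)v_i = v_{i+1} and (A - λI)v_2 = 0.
v_1 = [[7, -2, -2, -1]]^T, v_2 = [[1, 0, 0, 0]]^T

We seek v_1 ∈ ker((A + 2I)^2) \ ker(A + 2I), then set v_{i+1} = (A + 2I) v_i.

One such chain is v_1 = [[7, -2, -2, -1]]^T, v_2 = [[1, 0, 0, 0]]^T. Check: (A + 2I) v_2 = [[0, 0, 0, 0]]^T = 0.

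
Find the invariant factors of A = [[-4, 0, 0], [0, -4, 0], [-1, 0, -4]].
The Jordan structure of A has elementary divisors (x + 4)^2, (x + 4). Arranging the block sizes at each eigenvalue in decreasing order and taking row products gives the invariant factors.

Invariant factors (smallest first, each dividing the next): x + 4, (x + 4)^2.

Check: the last factor (x + 4)^2 is the minimal polynomial, and the product (x + 4)^3 is the characteristic polynomial.

x + 4, (x + 4)^2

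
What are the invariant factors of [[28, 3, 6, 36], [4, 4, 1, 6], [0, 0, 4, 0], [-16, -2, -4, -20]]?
The Jordan structure of A has elementary divisors (x - 4)^3, (x - 4). Arranging the block sizes at each eigenvalue in decreasing order and taking row products gives the invariant factors.

Invariant factors (smallest first, each dividing the next): x - 4, (x - 4)^3.

Check: the last factor (x - 4)^3 is the minimal polynomial, and the product (x - 4)^4 is the characteristic polynomial.

x - 4, (x - 4)^3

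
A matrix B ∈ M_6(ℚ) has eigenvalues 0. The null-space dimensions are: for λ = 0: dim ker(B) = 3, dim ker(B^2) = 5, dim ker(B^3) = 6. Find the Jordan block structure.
λ = 0: successive nullity increments [3, 2, 1] count blocks of size ≥ k; block sizes are [3, 2, 1].

Jordan blocks: (0, 3), (0, 2), (0, 1)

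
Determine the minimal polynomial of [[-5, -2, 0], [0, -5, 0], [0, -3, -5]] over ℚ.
m_A(x) = (x + 5)^2

The characteristic polynomial factors as (x + 5)^3. The minimal polynomial is ∏(x - λ)^{k_λ} where k_λ is the size of the largest Jordan block at λ.

For λ = -5: rank(A + 5I) = 1, and the largest Jordan block has size 2 (the smallest k with rank((A + 5I)^k) = rank((A + 5I)^(k+1))).

So m_A(x) = (x + 5)^2.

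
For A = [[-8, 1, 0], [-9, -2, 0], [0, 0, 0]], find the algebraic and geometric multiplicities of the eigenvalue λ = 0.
The characteristic polynomial is x(x + 5)^2, so the factor x appears with exponent 1: the algebraic multiplicity is 1.

rank(A) = 2, so the eigenspace has dimension 3 - 2 = 1: the geometric multiplicity is 1.

algebraic multiplicity 1, geometric multiplicity 1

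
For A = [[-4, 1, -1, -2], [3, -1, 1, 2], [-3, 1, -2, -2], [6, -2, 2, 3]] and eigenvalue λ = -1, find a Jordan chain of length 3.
We seek v_1 ∈ ker((A + I)^3) \ ker((A + I)^2), then set v_{i+1} = (A + I) v_i.

One such chain is v_1 = [[0, 1, 1, 0]]^T, v_2 = [[0, 1, 0, 0]]^T, v_3 = [[1, 0, 1, -2]]^T. Check: (A + I) v_3 = [[0, 0, 0, 0]]^T = 0.

v_1 = [[0, 1, 1, 0]]^T, v_2 = [[0, 1, 0, 0]]^T, v_3 = [[1, 0, 1, -2]]^T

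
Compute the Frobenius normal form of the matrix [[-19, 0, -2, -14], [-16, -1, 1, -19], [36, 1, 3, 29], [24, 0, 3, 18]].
R = [[-3, 0, 0, 0], [0, 0, 0, -18], [0, 1, 0, 15], [0, 0, 1, 4]]

The invariant factors of A (the non-unit diagonal entries of the Smith normal form of xI - A over ℚ[x]) are x + 3, (x - 6)(x - 1)(x + 3), each dividing the next. The characteristic polynomial is their product, (x - 6)(x - 1)(x + 3)^2.

The rational canonical form is the block-diagonal matrix of companion matrices C(f_i):
R = [[-3, 0, 0, 0], [0, 0, 0, -18], [0, 1, 0, 15], [0, 0, 1, 4]].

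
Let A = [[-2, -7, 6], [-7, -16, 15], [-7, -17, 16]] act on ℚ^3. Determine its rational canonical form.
The invariant factors of A (the non-unit diagonal entries of the Smith normal form of xI - A over ℚ[x]) are (x - 1)(x^2 + 3x - 5), each dividing the next. The characteristic polynomial is their product, (x - 1)(x^2 + 3x - 5).

The rational canonical form is the block-diagonal matrix of companion matrices C(f_i):
R = [[0, 0, -5], [1, 0, 8], [0, 1, -2]].

Note the characteristic polynomial does not split into linear factors over ℚ, so A has no Jordan form over ℚ; the rational canonical form exists over any field.

R = [[0, 0, -5], [1, 0, 8], [0, 1, -2]]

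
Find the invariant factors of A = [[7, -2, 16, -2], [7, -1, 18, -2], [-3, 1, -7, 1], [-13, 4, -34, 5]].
The Jordan structure of A has elementary divisors (x - 1)^2, (x - 1)^2. Arranging the block sizes at each eigenvalue in decreasing order and taking row products gives the invariant factors.

Invariant factors (smallest first, each dividing the next): (x - 1)^2, (x - 1)^2.

Check: the last factor (x - 1)^2 is the minimal polynomial, and the product (x - 1)^4 is the characteristic polynomial.

(x - 1)^2, (x - 1)^2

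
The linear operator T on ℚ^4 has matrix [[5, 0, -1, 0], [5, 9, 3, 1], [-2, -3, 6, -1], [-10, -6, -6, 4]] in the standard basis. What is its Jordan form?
J = [[6, 1, 0, 0], [0, 6, 1, 0], [0, 0, 6, 0], [0, 0, 0, 6]]

The characteristic polynomial is det(xI - A) = (x - 6)^4, so the eigenvalues are 6 (algebraic multiplicity 4).

For λ = 6: rank(A - 6I) = 2, rank((A - 6I)^2) = 1, rank((A - 6I)^3) = 0. The eigenspace has dimension 4 - 2 = 2, so there are 2 Jordan blocks; the rank sequence gives block sizes [3, 1].

Assembling the blocks gives the Jordan form J above.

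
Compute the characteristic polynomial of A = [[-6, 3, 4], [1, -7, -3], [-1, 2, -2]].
xI - A = [[x + 6, -3, -4], [-1, x + 7, 3], [1, -2, x + 2]].

Expanding det(xI - A) along the first row:
det(xI - A) = + (x + 6)·det([[x + 7, 3], [-2, x + 2]]) - (-3)·det([[-1, 3], [1, x + 2]]) + (-4)·det([[-1, x + 7], [1, -2]]).

Evaluating gives χ_A(x) = x^3 + 15x^2 + 75x + 125 = (x + 5)^3.

χ_A(x) = (x + 5)^3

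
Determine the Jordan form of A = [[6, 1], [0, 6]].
J = [[6, 1], [0, 6]]

The characteristic polynomial is det(xI - A) = (x - 6)^2, so the eigenvalues are 6 (algebraic multiplicity 2).

For λ = 6: rank(A - 6I) = 1, rank((A - 6I)^2) = 0. The eigenspace has dimension 2 - 1 = 1, so there is 1 Jordan block; the rank sequence gives block sizes [2].

Assembling the blocks gives the Jordan form J above.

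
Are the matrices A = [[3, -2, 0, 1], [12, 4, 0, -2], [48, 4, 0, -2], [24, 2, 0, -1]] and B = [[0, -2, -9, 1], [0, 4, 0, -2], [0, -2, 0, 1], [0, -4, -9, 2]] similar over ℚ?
Yes.

Two matrices over a field are similar if and only if they have the same invariant factors.

Both A and B have characteristic polynomial x^2(x - 3)^2 and minimal polynomial x(x - 3)^2. Computing further, both have invariant factors x, x(x - 3)^2. Hence A and B are similar.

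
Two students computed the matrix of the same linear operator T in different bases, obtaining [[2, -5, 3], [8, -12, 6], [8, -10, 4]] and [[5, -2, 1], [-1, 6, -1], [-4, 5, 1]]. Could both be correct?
trace(A) = -6 but trace(B) = 12. The trace is a similarity invariant, so A and B are not similar.

No.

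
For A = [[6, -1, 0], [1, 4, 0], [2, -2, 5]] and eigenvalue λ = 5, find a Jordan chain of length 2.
v_1 = [[0, 1, 1]]^T, v_2 = [[-1, -1, -2]]^T

We seek v_1 ∈ ker((A - 5I)^2) \ ker(A - 5I), then set v_{i+1} = (A - 5I) v_i.

One such chain is v_1 = [[0, 1, 1]]^T, v_2 = [[-1, -1, -2]]^T. Check: (A - 5I) v_2 = [[0, 0, 0]]^T = 0.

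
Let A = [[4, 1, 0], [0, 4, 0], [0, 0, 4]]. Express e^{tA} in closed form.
e^{tA} = [[e^{4*t}, t*e^{4*t}, 0], [0, e^{4*t}, 0], [0, 0, e^{4*t}]]

A has Jordan form J = [[4, 1, 0], [0, 4, 0], [0, 0, 4]] with A = PJP^{-1}, so e^{tA} = P e^{tJ} P^{-1}.

For a Jordan block J_k(λ), e^{tJ_k(λ)} = e^{λt} · (I + tN + t^2 N^2/2! + ... + t^{k-1} N^{k-1}/(k-1)!) where N is the nilpotent superdiagonal part.

Assembling the blocks and conjugating back gives the entries of e^{tA} as shown above.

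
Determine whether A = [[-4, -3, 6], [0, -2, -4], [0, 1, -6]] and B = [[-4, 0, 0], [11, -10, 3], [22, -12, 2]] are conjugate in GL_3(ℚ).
Two matrices over a field are similar if and only if they have the same invariant factors.

Both A and B have characteristic polynomial (x + 4)^3 and minimal polynomial (x + 4)^2. Computing further, both have invariant factors x + 4, (x + 4)^2. Hence A and B are similar.

Yes.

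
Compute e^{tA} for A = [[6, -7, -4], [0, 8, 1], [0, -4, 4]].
e^{tA} = [[e^{6*t}, t*(t - 7)*e^{6*t}, t*(t - 8)*e^{6*t}/2], [0, (2*t + 1)*e^{6*t}, t*e^{6*t}], [0, -4*t*e^{6*t}, (1 - 2*t)*e^{6*t}]]

A has Jordan form J = [[6, 1, 0], [0, 6, 1], [0, 0, 6]] with A = PJP^{-1}, so e^{tA} = P e^{tJ} P^{-1}.

For a Jordan block J_k(λ), e^{tJ_k(λ)} = e^{λt} · (I + tN + t^2 N^2/2! + ... + t^{k-1} N^{k-1}/(k-1)!) where N is the nilpotent superdiagonal part.

Assembling the blocks and conjugating back gives the entries of e^{tA} as shown above.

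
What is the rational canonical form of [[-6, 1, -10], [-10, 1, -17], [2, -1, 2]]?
R = [[0, 0, -4], [1, 0, 3], [0, 1, -3]]

The invariant factors of A (the non-unit diagonal entries of the Smith normal form of xI - A over ℚ[x]) are (x + 4)(x^2 - x + 1), each dividing the next. The characteristic polynomial is their product, (x + 4)(x^2 - x + 1).

The rational canonical form is the block-diagonal matrix of companion matrices C(f_i):
R = [[0, 0, -4], [1, 0, 3], [0, 1, -3]].

Note the characteristic polynomial does not split into linear factors over ℚ, so A has no Jordan form over ℚ; the rational canonical form exists over any field.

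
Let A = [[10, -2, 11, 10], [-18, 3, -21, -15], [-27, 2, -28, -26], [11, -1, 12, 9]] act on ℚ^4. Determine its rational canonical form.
The invariant factors of A (the non-unit diagonal entries of the Smith normal form of xI - A over ℚ[x]) are (x^2 + 3x + 6)^2, each dividing the next. The characteristic polynomial is their product, (x^2 + 3x + 6)^2.

The rational canonical form is the block-diagonal matrix of companion matrices C(f_i):
R = [[0, 0, 0, -36], [1, 0, 0, -36], [0, 1, 0, -21], [0, 0, 1, -6]].

Note the characteristic polynomial does not split into linear factors over ℚ, so A has no Jordan form over ℚ; the rational canonical form exists over any field.

R = [[0, 0, 0, -36], [1, 0, 0, -36], [0, 1, 0, -21], [0, 0, 1, -6]]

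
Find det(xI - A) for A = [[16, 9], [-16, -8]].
χ_A(x) = (x - 4)^2

xI - A = [[x - 16, -9], [16, x + 8]].

Expanding det(xI - A) along the first row:
det(xI - A) = + (x - 16)·det([[x + 8]]) - (-9)·det([[16]]).

Evaluating gives χ_A(x) = x^2 - 8x + 16 = (x - 4)^2.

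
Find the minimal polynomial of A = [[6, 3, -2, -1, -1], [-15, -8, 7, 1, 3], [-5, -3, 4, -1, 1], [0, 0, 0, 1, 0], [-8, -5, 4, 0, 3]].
The characteristic polynomial factors as (x - 2)(x - 1)^4. The minimal polynomial is ∏(x - λ)^{k_λ} where k_λ is the size of the largest Jordan block at λ.

For λ = 1: rank(A - I) = 3, and the largest Jordan block has size 3 (the smallest k with rank((A - I)^k) = rank((A - I)^(k+1))).
For λ = 2: rank(A - 2I) = 4, and the largest Jordan block has size 1 (the smallest k with rank((A - 2I)^k) = rank((A - 2I)^(k+1))).

So m_A(x) = (x - 2)(x - 1)^3.

m_A(x) = (x - 2)(x - 1)^3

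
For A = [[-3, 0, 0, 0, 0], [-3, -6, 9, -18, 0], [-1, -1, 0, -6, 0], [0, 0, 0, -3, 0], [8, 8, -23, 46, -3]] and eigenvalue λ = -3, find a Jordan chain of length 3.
We seek v_1 ∈ ker((A + 3I)^3) \ ker((A + 3I)^2), then set v_{i+1} = (A + 3I) v_i.

One such chain is v_1 = [[0, 2, 1, 0, -3]]^T, v_2 = [[0, 3, 1, 0, -7]]^T, v_3 = [[0, 0, 0, 0, 1]]^T. Check: (A + 3I) v_3 = [[0, 0, 0, 0, 0]]^T = 0.

v_1 = [[0, 2, 1, 0, -3]]^T, v_2 = [[0, 3, 1, 0, -7]]^T, v_3 = [[0, 0, 0, 0, 1]]^T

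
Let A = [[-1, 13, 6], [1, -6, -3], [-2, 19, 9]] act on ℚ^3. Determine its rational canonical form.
The invariant factors of A (the non-unit diagonal entries of the Smith normal form of xI - A over ℚ[x]) are x(x^2 - 2x - 1), each dividing the next. The characteristic polynomial is their product, x(x^2 - 2x - 1).

The rational canonical form is the block-diagonal matrix of companion matrices C(f_i):
R = [[0, 0, 0], [1, 0, 1], [0, 1, 2]].

Note the characteristic polynomial does not split into linear factors over ℚ, so A has no Jordan form over ℚ; the rational canonical form exists over any field.

R = [[0, 0, 0], [1, 0, 1], [0, 1, 2]]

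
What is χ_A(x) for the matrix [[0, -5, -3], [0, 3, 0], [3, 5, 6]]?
xI - A = [[x, 5, 3], [0, x - 3, 0], [-3, -5, x - 6]].

Expanding det(xI - A) along the first row:
det(xI - A) = + (x)·det([[x - 3, 0], [-5, x - 6]]) - (5)·det([[0, 0], [-3, x - 6]]) + (3)·det([[0, x - 3], [-3, -5]]).

Evaluating gives χ_A(x) = x^3 - 9x^2 + 27x - 27 = (x - 3)^3.

χ_A(x) = (x - 3)^3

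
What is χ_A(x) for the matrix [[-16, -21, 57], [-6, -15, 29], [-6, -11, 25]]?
χ_A(x) = (x - 2)(x + 4)^2

xI - A = [[x + 16, 21, -57], [6, x + 15, -29], [6, 11, x - 25]].

Expanding det(xI - A) along the first row:
det(xI - A) = + (x + 16)·det([[x + 15, -29], [11, x - 25]]) - (21)·det([[6, -29], [6, x - 25]]) + (-57)·det([[6, x + 15], [6, 11]]).

Evaluating gives χ_A(x) = x^3 + 6x^2 - 32 = (x - 2)(x + 4)^2.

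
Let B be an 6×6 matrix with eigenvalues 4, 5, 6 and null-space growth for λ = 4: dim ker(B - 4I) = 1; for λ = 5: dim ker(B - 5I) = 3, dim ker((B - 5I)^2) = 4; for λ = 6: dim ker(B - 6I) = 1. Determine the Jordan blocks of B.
Jordan blocks: (4, 1), (5, 2), (5, 1), (5, 1), (6, 1)

λ = 4: successive nullity increments [1] count blocks of size ≥ k; block sizes are [1].
λ = 5: successive nullity increments [3, 1] count blocks of size ≥ k; block sizes are [2, 1, 1].
λ = 6: successive nullity increments [1] count blocks of size ≥ k; block sizes are [1].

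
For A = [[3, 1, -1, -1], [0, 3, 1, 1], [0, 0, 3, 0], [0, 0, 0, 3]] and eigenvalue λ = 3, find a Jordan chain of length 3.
v_1 = [[0, 0, 1, 0]]^T, v_2 = [[-1, 1, 0, 0]]^T, v_3 = [[1, 0, 0, 0]]^T

We seek v_1 ∈ ker((A - 3I)^3) \ ker((A - 3I)^2), then set v_{i+1} = (A - 3I) v_i.

One such chain is v_1 = [[0, 0, 1, 0]]^T, v_2 = [[-1, 1, 0, 0]]^T, v_3 = [[1, 0, 0, 0]]^T. Check: (A - 3I) v_3 = [[0, 0, 0, 0]]^T = 0.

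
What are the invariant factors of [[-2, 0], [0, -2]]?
x + 2, x + 2

The Jordan structure of A has elementary divisors (x + 2), (x + 2). Arranging the block sizes at each eigenvalue in decreasing order and taking row products gives the invariant factors.

Invariant factors (smallest first, each dividing the next): x + 2, x + 2.

Check: the last factor x + 2 is the minimal polynomial, and the product (x + 2)^2 is the characteristic polynomial.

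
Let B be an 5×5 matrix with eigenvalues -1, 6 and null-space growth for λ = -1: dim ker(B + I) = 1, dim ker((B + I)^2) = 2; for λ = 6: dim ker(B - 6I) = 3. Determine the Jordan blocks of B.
λ = -1: successive nullity increments [1, 1] count blocks of size ≥ k; block sizes are [2].
λ = 6: successive nullity increments [3] count blocks of size ≥ k; block sizes are [1, 1, 1].

Jordan blocks: (-1, 2), (6, 1), (6, 1), (6, 1)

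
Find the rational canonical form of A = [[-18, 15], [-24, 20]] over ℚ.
R = [[0, 0], [1, 2]]

The invariant factors of A (the non-unit diagonal entries of the Smith normal form of xI - A over ℚ[x]) are x(x - 2), each dividing the next. The characteristic polynomial is their product, x(x - 2).

The rational canonical form is the block-diagonal matrix of companion matrices C(f_i):
R = [[0, 0], [1, 2]].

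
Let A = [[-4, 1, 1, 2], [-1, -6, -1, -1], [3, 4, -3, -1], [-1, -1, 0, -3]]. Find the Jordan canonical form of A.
J = [[-4, 1, 0, 0], [0, -4, 0, 0], [0, 0, -4, 1], [0, 0, 0, -4]]

The characteristic polynomial is det(xI - A) = (x + 4)^4, so the eigenvalues are -4 (algebraic multiplicity 4).

For λ = -4: rank(A + 4I) = 2, rank((A + 4I)^2) = 0. The eigenspace has dimension 4 - 2 = 2, so there are 2 Jordan blocks; the rank sequence gives block sizes [2, 2].

Assembling the blocks gives the Jordan form J above.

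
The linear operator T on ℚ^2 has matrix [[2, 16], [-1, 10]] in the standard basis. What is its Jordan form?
The characteristic polynomial is det(xI - A) = (x - 6)^2, so the eigenvalues are 6 (algebraic multiplicity 2).

For λ = 6: rank(A - 6I) = 1, rank((A - 6I)^2) = 0. The eigenspace has dimension 2 - 1 = 1, so there is 1 Jordan block; the rank sequence gives block sizes [2].

Assembling the blocks gives the Jordan form J above.

J = [[6, 1], [0, 6]]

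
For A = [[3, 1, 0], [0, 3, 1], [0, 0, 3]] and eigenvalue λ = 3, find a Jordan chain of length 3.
We seek v_1 ∈ ker((A - 3I)^3) \ ker((A - 3I)^2), then set v_{i+1} = (A - 3I) v_i.

One such chain is v_1 = [[-1, -1, 1]]^T, v_2 = [[-1, 1, 0]]^T, v_3 = [[1, 0, 0]]^T. Check: (A - 3I) v_3 = [[0, 0, 0]]^T = 0.

v_1 = [[-1, -1, 1]]^T, v_2 = [[-1, 1, 0]]^T, v_3 = [[1, 0, 0]]^T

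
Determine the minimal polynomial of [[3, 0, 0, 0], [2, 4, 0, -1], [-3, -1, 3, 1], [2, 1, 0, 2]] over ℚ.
The characteristic polynomial factors as (x - 3)^4. The minimal polynomial is ∏(x - λ)^{k_λ} where k_λ is the size of the largest Jordan block at λ.

For λ = 3: rank(A - 3I) = 2, and the largest Jordan block has size 2 (the smallest k with rank((A - 3I)^k) = rank((A - 3I)^(k+1))).

So m_A(x) = (x - 3)^2.

m_A(x) = (x - 3)^2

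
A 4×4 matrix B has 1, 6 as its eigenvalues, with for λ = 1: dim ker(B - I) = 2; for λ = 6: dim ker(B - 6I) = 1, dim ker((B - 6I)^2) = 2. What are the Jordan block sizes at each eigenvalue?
λ = 1: successive nullity increments [2] count blocks of size ≥ k; block sizes are [1, 1].
λ = 6: successive nullity increments [1, 1] count blocks of size ≥ k; block sizes are [2].

Jordan blocks: (1, 1), (1, 1), (6, 2)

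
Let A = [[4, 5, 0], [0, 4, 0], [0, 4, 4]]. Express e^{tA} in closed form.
e^{tA} = [[e^{4*t}, 5*t*e^{4*t}, 0], [0, e^{4*t}, 0], [0, 4*t*e^{4*t}, e^{4*t}]]

A has Jordan form J = [[4, 1, 0], [0, 4, 0], [0, 0, 4]] with A = PJP^{-1}, so e^{tA} = P e^{tJ} P^{-1}.

For a Jordan block J_k(λ), e^{tJ_k(λ)} = e^{λt} · (I + tN + t^2 N^2/2! + ... + t^{k-1} N^{k-1}/(k-1)!) where N is the nilpotent superdiagonal part.

Assembling the blocks and conjugating back gives the entries of e^{tA} as shown above.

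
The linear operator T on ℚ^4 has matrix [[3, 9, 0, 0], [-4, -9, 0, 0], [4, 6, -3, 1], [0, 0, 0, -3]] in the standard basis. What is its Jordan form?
J = [[-3, 1, 0, 0], [0, -3, 0, 0], [0, 0, -3, 1], [0, 0, 0, -3]]

The characteristic polynomial is det(xI - A) = (x + 3)^4, so the eigenvalues are -3 (algebraic multiplicity 4).

For λ = -3: rank(A + 3I) = 2, rank((A + 3I)^2) = 0. The eigenspace has dimension 4 - 2 = 2, so there are 2 Jordan blocks; the rank sequence gives block sizes [2, 2].

Assembling the blocks gives the Jordan form J above.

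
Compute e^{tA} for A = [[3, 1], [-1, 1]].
A has Jordan form J = [[2, 1], [0, 2]] with A = PJP^{-1}, so e^{tA} = P e^{tJ} P^{-1}.

For a Jordan block J_k(λ), e^{tJ_k(λ)} = e^{λt} · (I + tN + t^2 N^2/2! + ... + t^{k-1} N^{k-1}/(k-1)!) where N is the nilpotent superdiagonal part.

Assembling the blocks and conjugating back gives the entries of e^{tA} as shown above.

e^{tA} = [[(t + 1)*e^{2*t}, t*e^{2*t}], [-t*e^{2*t}, (1 - t)*e^{2*t}]]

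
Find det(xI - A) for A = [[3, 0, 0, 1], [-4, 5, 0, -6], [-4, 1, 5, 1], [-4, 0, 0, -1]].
xI - A = [[x - 3, 0, 0, -1], [4, x - 5, 0, 6], [4, -1, x - 5, -1], [4, 0, 0, x + 1]].

Expanding det(xI - A) along the first row:
det(xI - A) = + (x - 3)·det([[x - 5, 0, 6], [-1, x - 5, -1], [0, 0, x + 1]]) - (0)·det([[4, 0, 6], [4, x - 5, -1], [4, 0, x + 1]]) + (0)·det([[4, x - 5, 6], [4, -1, -1], [4, 0, x + 1]]) - (-1)·det([[4, x - 5, 0], [4, -1, x - 5], [4, 0, 0]]).

Evaluating gives χ_A(x) = x^4 - 12x^3 + 46x^2 - 60x + 25 = (x - 5)^2(x - 1)^2.

χ_A(x) = (x - 5)^2(x - 1)^2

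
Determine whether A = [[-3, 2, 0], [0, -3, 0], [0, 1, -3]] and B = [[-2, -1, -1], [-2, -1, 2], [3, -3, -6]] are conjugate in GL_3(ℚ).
Two matrices over a field are similar if and only if they have the same invariant factors.

Both A and B have characteristic polynomial (x + 3)^3 and minimal polynomial (x + 3)^2. Computing further, both have invariant factors x + 3, (x + 3)^2. Hence A and B are similar.

Yes.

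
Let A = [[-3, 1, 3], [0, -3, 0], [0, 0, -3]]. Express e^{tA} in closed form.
A has Jordan form J = [[-3, 1, 0], [0, -3, 0], [0, 0, -3]] with A = PJP^{-1}, so e^{tA} = P e^{tJ} P^{-1}.

For a Jordan block J_k(λ), e^{tJ_k(λ)} = e^{λt} · (I + tN + t^2 N^2/2! + ... + t^{k-1} N^{k-1}/(k-1)!) where N is the nilpotent superdiagonal part.

Assembling the blocks and conjugating back gives the entries of e^{tA} as shown above.

e^{tA} = [[e^{-3*t}, t*e^{-3*t}, 3*t*e^{-3*t}], [0, e^{-3*t}, 0], [0, 0, e^{-3*t}]]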